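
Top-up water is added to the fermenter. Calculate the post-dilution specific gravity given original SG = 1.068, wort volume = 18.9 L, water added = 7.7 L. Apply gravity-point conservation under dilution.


SG_new = 1 + (SG_old − 1)·V_old/(V_old + V_water)
pts = (1.068 − 1)·1000·18.9/(18.9 + 7.7) = 48.3158
SG_new = 1 + 48.3158/1000

1.0483


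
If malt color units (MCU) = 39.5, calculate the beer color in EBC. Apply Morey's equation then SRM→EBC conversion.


SRM = 1.4922·MCU^0.6859;  EBC = SRM·1.97
SRM = 1.4922·39.5^0.6859 = 18.5752
EBC = 18.5752·1.97

36.5931 EBC


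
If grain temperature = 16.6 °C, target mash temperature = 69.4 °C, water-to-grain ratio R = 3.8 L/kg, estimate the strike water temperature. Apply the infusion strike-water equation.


T_strike = (0.41/R)·(T_mash − T_grain) + T_mash
T_strike = (0.41/3.8)·(69.4 − 16.6) + 69.4

75.0968 °C


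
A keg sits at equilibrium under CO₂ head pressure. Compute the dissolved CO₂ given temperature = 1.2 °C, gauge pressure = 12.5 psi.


vols = (P + 14.695)·(0.01821 + 0.09011·e^(−0.04·T))
vols = (12.5 + 14.695)·(0.01821 + 0.09011·e^(−0.04·1.2))

2.8309 volumes


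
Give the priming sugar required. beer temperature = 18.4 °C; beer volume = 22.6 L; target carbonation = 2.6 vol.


residual = 14.695·(0.01821 + 0.09011·e^(−0.04·T));  sugar = (target − residual)·4.0·V
residual = 14.695·(0.01821 + 0.09011·e^(−0.04·18.4)) = 0.9019
sugar = (2.6 − 0.9019)·4.0·22.6

153.5077 g


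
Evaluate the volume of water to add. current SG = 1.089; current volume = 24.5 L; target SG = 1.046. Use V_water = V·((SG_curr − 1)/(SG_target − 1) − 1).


V_water = 24.5·((1.089 − 1)/(1.046 − 1) − 1)

22.9022 L


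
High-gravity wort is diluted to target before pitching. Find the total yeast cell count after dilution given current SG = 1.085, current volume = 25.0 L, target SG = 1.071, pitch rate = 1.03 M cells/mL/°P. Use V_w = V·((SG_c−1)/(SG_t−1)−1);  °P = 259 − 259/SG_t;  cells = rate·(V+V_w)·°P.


V_w = 25.0·((1.085−1)/(1.071−1)−1) = 4.9296
V_final = 25.0 + 4.9296 = 29.9296
°P = 259 − 259/1.071 = 17.1699
cells = 1.03·29.9296·17.1699

529.3056 billion cells


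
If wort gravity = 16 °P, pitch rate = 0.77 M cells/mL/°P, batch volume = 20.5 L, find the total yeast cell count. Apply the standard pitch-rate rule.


cells (billions) = rate · V_L · °P
cells = 0.77 · 20.5 · 16

252.5600 billion cells


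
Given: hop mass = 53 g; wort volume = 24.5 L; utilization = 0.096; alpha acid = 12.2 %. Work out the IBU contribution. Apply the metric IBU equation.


IBU = (α/100)·mass·U·1000 / V
IBU = (12.2/100)·53·0.096·1000 / 24.5

25.3362 IBU


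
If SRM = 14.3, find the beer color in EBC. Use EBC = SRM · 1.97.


EBC = 14.3 · 1.97

28.1710 EBC


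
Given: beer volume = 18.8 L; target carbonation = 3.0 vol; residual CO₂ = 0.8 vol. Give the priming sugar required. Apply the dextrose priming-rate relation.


sugar = (target − residual)·4.0·V
sugar = (3.0 − 0.8)·4.0·18.8

165.4400 g


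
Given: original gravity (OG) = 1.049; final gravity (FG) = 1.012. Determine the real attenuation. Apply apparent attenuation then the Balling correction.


AA = (OG−FG)/(OG−1)·100;  RA = AA·0.8192
AA = (1.049 − 1.012)/(1.049 − 1)·100 = 75.5102
RA = 75.5102·0.8192

61.8580 %


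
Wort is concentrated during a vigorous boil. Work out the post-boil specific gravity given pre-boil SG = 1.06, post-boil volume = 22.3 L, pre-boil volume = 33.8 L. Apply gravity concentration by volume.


SG_post = 1 + (SG_pre − 1)·V_pre/V_post
pts_pre = (1.06 − 1)·1000 = 60.0000
pts_post = 60.0000·33.8/22.3 = 90.9417
SG_post = 1 + 90.9417/1000

1.0909


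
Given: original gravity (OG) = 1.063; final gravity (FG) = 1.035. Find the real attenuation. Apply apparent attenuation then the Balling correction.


AA = (OG−FG)/(OG−1)·100;  RA = AA·0.8192
AA = (1.063 − 1.035)/(1.063 − 1)·100 = 44.4444
RA = 44.4444·0.8192

36.4089 %


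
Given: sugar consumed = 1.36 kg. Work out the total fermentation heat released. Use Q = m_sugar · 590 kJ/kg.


Q = 1.36 · 590

802.4000 kJ


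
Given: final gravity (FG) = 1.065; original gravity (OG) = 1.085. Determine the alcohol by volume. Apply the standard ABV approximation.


ABV = (OG − FG) · 131.25
ABV = (1.085 − 1.065) · 131.25

2.6250 % ABV


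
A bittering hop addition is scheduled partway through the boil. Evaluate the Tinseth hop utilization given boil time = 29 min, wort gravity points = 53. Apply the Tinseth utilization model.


U = 1.65·0.000125^(GP/1000) · (1 − e^(−0.04·t))/4.15
bigness = 1.65·0.000125^(53/1000) = 1.0248
boil_factor = (1 − e^(−0.04·29))/4.15 = 0.1654
U = 1.0248 · 0.1654

0.1695


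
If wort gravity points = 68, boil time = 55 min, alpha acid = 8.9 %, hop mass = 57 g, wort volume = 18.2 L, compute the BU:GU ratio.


U = 1.65·0.000125^(GP/1000)·(1−e^(−0.04t))/4.15;  IBU = (α/100)·m·U·1000/V;  BU:GU = IBU/GP
U = 1.65·0.000125^(68/1000)·(1−e^(−0.04·55))/4.15 = 0.1919
IBU = (8.9/100)·57·0.1919·1000/18.2 = 53.4832
BU:GU = 53.4832/68

0.7865


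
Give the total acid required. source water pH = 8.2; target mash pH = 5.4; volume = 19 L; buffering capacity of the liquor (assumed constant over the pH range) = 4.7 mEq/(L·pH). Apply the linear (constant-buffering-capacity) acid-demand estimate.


acid = buffering capacity · (pH_source − pH_target) · V
acid = 4.7 · (8.2 − 5.4) · 19

250.0400 mEq


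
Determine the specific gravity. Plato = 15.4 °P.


SG = 259/(259 − P)
SG = 259/(259 − 15.4)

1.0632


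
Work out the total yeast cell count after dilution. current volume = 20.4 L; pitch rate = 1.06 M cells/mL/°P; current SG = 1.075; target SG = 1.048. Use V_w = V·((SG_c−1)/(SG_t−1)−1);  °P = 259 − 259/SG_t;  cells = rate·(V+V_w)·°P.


V_w = 20.4·((1.075−1)/(1.048−1)−1) = 11.4750
V_final = 20.4 + 11.4750 = 31.8750
°P = 259 − 259/1.048 = 11.8626
cells = 1.06·31.8750·11.8626

400.8074 billion cells


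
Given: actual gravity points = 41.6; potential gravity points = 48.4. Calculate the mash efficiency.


efficiency = actual / potential × 100
efficiency = 41.6 / 48.4 × 100

85.9504 %


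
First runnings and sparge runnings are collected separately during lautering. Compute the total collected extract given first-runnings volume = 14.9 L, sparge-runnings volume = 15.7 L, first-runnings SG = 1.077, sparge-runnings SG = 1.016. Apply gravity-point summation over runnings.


total = Σ (SG_i − 1)·1000·V_i
first = (1.077 − 1)·1000·14.9 = 1147.3000
sparge = (1.016 − 1)·1000·15.7 = 251.2000
total = 1147.3000 + 251.2000

1398.5000 gravity·L


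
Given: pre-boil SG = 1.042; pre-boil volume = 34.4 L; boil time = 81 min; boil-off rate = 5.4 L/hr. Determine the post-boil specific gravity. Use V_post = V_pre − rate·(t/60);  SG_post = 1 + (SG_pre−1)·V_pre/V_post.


V_post = 34.4 − 5.4·(81/60) = 27.1100
SG_post = 1 + (1.042 − 1)·34.4/27.1100

1.0533


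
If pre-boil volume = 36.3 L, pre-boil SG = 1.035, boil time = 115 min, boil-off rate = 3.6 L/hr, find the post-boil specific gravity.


V_post = V_pre − rate·(t/60);  SG_post = 1 + (SG_pre−1)·V_pre/V_post
V_post = 36.3 − 3.6·(115/60) = 29.4000
SG_post = 1 + (1.035 − 1)·36.3/29.4000

1.0432


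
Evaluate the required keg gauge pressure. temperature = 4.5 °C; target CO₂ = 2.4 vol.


psi = vols/(0.01821 + 0.09011·e^(−0.04·T)) − 14.695
psi = 2.4/(0.01821 + 0.09011·e^(−0.04·4.5)) − 14.695

10.9800 psi


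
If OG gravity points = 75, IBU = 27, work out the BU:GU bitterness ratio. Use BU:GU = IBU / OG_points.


BU:GU = 27 / 75

0.3600


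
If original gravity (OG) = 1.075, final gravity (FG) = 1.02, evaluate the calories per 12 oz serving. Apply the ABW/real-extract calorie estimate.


ABW = (OG−FG)·131.25·0.79/FG;  °P = 259 − 259/SG (for OG→OE and FG→AE);  RE = 0.1808·OE + 0.8192·AE;  Cal = (6.9·ABW + 4·(RE−0.1))·FG·3.55
ABW = (1.075 − 1.02)·131.25·0.79/1.02 = 5.5910
OE = 259 − 259/1.075 = 18.0698 °P
AE = 259 − 259/1.02 = 5.0784 °P
RE = 0.1808·18.0698 + 0.8192·5.0784 = 7.4273 °P
Cal = (6.9·5.5910 + 4·(7.4273−0.1))·1.02·3.55

245.8185 kcal


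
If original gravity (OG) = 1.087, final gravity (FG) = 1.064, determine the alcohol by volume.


ABV = (OG − FG) · 131.25
ABV = (1.087 − 1.064) · 131.25

3.0187 % ABV


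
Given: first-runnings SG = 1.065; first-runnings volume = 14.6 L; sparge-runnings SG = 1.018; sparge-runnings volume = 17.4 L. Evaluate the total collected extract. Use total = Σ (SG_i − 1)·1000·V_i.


first = (1.065 − 1)·1000·14.6 = 949.0000
sparge = (1.018 − 1)·1000·17.4 = 313.2000
total = 949.0000 + 313.2000

1262.2000 gravity·L


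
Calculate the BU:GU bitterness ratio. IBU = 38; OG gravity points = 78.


BU:GU = IBU / OG_points
BU:GU = 38 / 78

0.4872


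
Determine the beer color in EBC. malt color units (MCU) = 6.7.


SRM = 1.4922·MCU^0.6859;  EBC = SRM·1.97
SRM = 1.4922·6.7^0.6859 = 5.5009
EBC = 5.5009·1.97

10.8367 EBC


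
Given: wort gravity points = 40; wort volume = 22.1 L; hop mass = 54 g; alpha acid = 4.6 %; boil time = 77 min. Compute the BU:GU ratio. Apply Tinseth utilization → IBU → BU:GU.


U = 1.65·0.000125^(GP/1000)·(1−e^(−0.04t))/4.15;  IBU = (α/100)·m·U·1000/V;  BU:GU = IBU/GP
U = 1.65·0.000125^(40/1000)·(1−e^(−0.04·77))/4.15 = 0.2648
IBU = (4.6/100)·54·0.2648·1000/22.1 = 29.7604
BU:GU = 29.7604/40

0.7440


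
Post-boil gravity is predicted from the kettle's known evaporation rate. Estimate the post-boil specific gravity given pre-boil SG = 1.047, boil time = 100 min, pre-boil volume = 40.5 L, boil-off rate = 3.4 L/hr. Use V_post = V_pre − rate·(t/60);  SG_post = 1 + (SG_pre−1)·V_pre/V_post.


V_post = 40.5 − 3.4·(100/60) = 34.8333
SG_post = 1 + (1.047 − 1)·40.5/34.8333

1.0546


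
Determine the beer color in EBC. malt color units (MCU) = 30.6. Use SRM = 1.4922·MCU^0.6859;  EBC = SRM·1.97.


SRM = 1.4922·30.6^0.6859 = 15.5913
EBC = 15.5913·1.97

30.7149 EBC


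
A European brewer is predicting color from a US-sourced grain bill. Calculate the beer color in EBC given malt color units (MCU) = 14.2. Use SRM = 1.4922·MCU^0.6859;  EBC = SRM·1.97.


SRM = 1.4922·14.2^0.6859 = 9.2083
EBC = 9.2083·1.97

18.1404 EBC


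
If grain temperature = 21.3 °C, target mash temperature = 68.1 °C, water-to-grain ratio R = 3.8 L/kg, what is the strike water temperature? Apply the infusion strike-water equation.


T_strike = (0.41/R)·(T_mash − T_grain) + T_mash
T_strike = (0.41/3.8)·(68.1 − 21.3) + 68.1

73.1495 °C


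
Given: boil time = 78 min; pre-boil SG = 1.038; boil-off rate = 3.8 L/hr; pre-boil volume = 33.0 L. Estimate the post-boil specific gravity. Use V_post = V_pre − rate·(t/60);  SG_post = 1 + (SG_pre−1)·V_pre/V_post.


V_post = 33.0 − 3.8·(78/60) = 28.0600
SG_post = 1 + (1.038 − 1)·33.0/28.0600

1.0447


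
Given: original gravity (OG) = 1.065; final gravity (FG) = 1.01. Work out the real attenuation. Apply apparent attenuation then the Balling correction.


AA = (OG−FG)/(OG−1)·100;  RA = AA·0.8192
AA = (1.065 − 1.01)/(1.065 − 1)·100 = 84.6154
RA = 84.6154·0.8192

69.3169 %


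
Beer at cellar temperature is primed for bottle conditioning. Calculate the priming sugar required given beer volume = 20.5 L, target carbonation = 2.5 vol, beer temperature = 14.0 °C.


residual = 14.695·(0.01821 + 0.09011·e^(−0.04·T));  sugar = (target − residual)·4.0·V
residual = 14.695·(0.01821 + 0.09011·e^(−0.04·14.0)) = 1.0240
sugar = (2.5 − 1.0240)·4.0·20.5

121.0343 g


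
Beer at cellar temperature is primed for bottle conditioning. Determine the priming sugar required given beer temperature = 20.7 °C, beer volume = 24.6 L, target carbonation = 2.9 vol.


residual = 14.695·(0.01821 + 0.09011·e^(−0.04·T));  sugar = (target − residual)·4.0·V
residual = 14.695·(0.01821 + 0.09011·e^(−0.04·20.7)) = 0.8462
sugar = (2.9 − 0.8462)·4.0·24.6

202.0985 g


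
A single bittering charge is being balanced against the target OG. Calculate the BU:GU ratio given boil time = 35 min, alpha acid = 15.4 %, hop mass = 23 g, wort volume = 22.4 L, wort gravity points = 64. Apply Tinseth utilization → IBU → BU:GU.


U = 1.65·0.000125^(GP/1000)·(1−e^(−0.04t))/4.15;  IBU = (α/100)·m·U·1000/V;  BU:GU = IBU/GP
U = 1.65·0.000125^(64/1000)·(1−e^(−0.04·35))/4.15 = 0.1685
IBU = (15.4/100)·23·0.1685·1000/22.4 = 26.6481
BU:GU = 26.6481/64

0.4164


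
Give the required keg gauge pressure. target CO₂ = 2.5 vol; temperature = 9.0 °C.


psi = vols/(0.01821 + 0.09011·e^(−0.04·T)) − 14.695
psi = 2.5/(0.01821 + 0.09011·e^(−0.04·9.0)) − 14.695

16.1397 psi


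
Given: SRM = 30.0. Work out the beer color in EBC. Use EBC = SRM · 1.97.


EBC = 30.0 · 1.97

59.1000 EBC


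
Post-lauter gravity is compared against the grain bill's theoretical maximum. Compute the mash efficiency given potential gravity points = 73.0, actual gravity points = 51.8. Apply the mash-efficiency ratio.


efficiency = actual / potential × 100
efficiency = 51.8 / 73.0 × 100

70.9589 %


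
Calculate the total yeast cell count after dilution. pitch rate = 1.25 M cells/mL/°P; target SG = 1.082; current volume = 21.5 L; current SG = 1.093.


V_w = V·((SG_c−1)/(SG_t−1)−1);  °P = 259 − 259/SG_t;  cells = rate·(V+V_w)·°P
V_w = 21.5·((1.093−1)/(1.082−1)−1) = 2.8841
V_final = 21.5 + 2.8841 = 24.3841
°P = 259 − 259/1.082 = 19.6285
cells = 1.25·24.3841·19.6285

598.2792 billion cells


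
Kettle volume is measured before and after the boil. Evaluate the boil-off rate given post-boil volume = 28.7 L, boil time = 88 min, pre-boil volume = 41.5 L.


rate = (V_pre − V_post) / (t_min/60)
rate = (41.5 − 28.7) / (88/60)

8.7273 L/hr


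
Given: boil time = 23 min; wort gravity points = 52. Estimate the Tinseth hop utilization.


U = 1.65·0.000125^(GP/1000) · (1 − e^(−0.04·t))/4.15
bigness = 1.65·0.000125^(52/1000) = 1.0340
boil_factor = (1 − e^(−0.04·23))/4.15 = 0.1449
U = 1.0340 · 0.1449

0.1499


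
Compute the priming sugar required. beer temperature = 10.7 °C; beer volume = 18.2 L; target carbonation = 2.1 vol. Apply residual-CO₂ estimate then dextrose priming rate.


residual = 14.695·(0.01821 + 0.09011·e^(−0.04·T));  sugar = (target − residual)·4.0·V
residual = 14.695·(0.01821 + 0.09011·e^(−0.04·10.7)) = 1.1307
sugar = (2.1 − 1.1307)·4.0·18.2

70.5648 g


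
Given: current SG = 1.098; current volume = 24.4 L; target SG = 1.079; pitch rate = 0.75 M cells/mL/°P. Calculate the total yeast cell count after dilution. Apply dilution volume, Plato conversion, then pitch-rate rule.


V_w = V·((SG_c−1)/(SG_t−1)−1);  °P = 259 − 259/SG_t;  cells = rate·(V+V_w)·°P
V_w = 24.4·((1.098−1)/(1.079−1)−1) = 5.8684
V_final = 24.4 + 5.8684 = 30.2684
°P = 259 − 259/1.079 = 18.9629
cells = 0.75·30.2684·18.9629

430.4825 billion cells


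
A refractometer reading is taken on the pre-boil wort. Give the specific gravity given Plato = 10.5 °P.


SG = 259/(259 − P)
SG = 259/(259 − 10.5)

1.0423


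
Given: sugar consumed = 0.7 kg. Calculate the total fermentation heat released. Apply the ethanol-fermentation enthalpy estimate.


Q = m_sugar · 590 kJ/kg
Q = 0.7 · 590

413.0000 kJ


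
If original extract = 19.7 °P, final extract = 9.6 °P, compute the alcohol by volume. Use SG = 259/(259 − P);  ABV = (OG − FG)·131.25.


OG = 259/(259 − 19.7) = 1.0823
FG = 259/(259 − 9.6) = 1.0385
ABV = (1.0823 − 1.0385)·131.25

5.7528 % ABV


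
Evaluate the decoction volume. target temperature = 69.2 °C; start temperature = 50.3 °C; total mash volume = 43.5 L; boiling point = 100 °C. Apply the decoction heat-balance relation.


V_dec = V_total·(T_target − T_start)/(T_boil − T_start)
V_dec = 43.5·(69.2 − 50.3)/(100 − 50.3)

16.5423 L


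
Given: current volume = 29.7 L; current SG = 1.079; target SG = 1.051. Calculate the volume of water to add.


V_water = V·((SG_curr − 1)/(SG_target − 1) − 1)
V_water = 29.7·((1.079 − 1)/(1.051 − 1) − 1)

16.3059 L


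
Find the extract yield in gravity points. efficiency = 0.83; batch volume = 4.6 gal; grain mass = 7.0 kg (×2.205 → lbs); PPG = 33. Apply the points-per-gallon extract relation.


points = lbs × PPG × eff / vol
lbs = 7.0 × 2.205 = 15.4350
points = 15.4350 × 33 × 0.83 / 4.6

91.9054 points


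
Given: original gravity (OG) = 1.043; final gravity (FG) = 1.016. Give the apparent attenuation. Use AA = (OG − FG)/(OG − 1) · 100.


AA = (1.043 − 1.016)/(1.043 − 1) · 100

62.7907 %


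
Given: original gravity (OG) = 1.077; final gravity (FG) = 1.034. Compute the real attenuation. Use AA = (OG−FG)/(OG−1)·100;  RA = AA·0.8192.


AA = (1.077 − 1.034)/(1.077 − 1)·100 = 55.8442
RA = 55.8442·0.8192

45.7475 %


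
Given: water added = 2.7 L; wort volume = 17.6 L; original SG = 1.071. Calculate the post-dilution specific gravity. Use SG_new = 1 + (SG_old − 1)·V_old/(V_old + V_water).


pts = (1.071 − 1)·1000·17.6/(17.6 + 2.7) = 61.5567
SG_new = 1 + 61.5567/1000

1.0616


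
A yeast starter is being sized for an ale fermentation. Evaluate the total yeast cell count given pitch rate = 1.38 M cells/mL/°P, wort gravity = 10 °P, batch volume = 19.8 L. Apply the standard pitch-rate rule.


cells (billions) = rate · V_L · °P
cells = 1.38 · 19.8 · 10

273.2400 billion cells


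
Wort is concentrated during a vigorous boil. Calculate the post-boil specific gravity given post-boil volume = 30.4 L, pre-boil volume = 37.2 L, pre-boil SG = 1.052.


SG_post = 1 + (SG_pre − 1)·V_pre/V_post
pts_pre = (1.052 − 1)·1000 = 52.0000
pts_post = 52.0000·37.2/30.4 = 63.6316
SG_post = 1 + 63.6316/1000

1.0636


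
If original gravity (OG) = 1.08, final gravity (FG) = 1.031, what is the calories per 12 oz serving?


ABW = (OG−FG)·131.25·0.79/FG;  °P = 259 − 259/SG (for OG→OE and FG→AE);  RE = 0.1808·OE + 0.8192·AE;  Cal = (6.9·ABW + 4·(RE−0.1))·FG·3.55
ABW = (1.08 − 1.031)·131.25·0.79/1.031 = 4.9279
OE = 259 − 259/1.08 = 19.1852 °P
AE = 259 − 259/1.031 = 7.7876 °P
RE = 0.1808·19.1852 + 0.8192·7.7876 = 9.8483 °P
Cal = (6.9·4.9279 + 4·(9.8483−0.1))·1.031·3.55

267.1681 kcal


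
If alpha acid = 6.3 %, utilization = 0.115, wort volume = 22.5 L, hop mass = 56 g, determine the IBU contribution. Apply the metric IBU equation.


IBU = (α/100)·mass·U·1000 / V
IBU = (6.3/100)·56·0.115·1000 / 22.5

18.0320 IBU


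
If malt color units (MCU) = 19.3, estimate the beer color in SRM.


SRM = 1.4922 · MCU^0.6859
SRM = 1.4922 · 19.3^0.6859

11.3656 SRM


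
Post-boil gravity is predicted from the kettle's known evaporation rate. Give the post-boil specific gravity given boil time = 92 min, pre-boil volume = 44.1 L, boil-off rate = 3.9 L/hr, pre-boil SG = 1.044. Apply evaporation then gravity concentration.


V_post = V_pre − rate·(t/60);  SG_post = 1 + (SG_pre−1)·V_pre/V_post
V_post = 44.1 − 3.9·(92/60) = 38.1200
SG_post = 1 + (1.044 − 1)·44.1/38.1200

1.0509


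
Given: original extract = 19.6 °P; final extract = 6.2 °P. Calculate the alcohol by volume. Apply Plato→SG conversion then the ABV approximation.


SG = 259/(259 − P);  ABV = (OG − FG)·131.25
OG = 259/(259 − 19.6) = 1.0819
FG = 259/(259 − 6.2) = 1.0245
ABV = (1.0819 − 1.0245)·131.25

7.5267 % ABV


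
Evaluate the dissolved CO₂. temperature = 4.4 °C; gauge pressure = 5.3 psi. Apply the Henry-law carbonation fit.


vols = (P + 14.695)·(0.01821 + 0.09011·e^(−0.04·T))
vols = (5.3 + 14.695)·(0.01821 + 0.09011·e^(−0.04·4.4))

1.8751 volumes


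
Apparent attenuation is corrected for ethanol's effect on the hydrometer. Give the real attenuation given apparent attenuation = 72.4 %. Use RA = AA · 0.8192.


RA = 72.4 · 0.8192

59.3101 %


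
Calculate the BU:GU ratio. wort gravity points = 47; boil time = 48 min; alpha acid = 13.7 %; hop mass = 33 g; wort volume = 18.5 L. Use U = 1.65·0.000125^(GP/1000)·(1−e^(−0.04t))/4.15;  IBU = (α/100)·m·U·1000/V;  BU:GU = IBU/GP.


U = 1.65·0.000125^(47/1000)·(1−e^(−0.04·48))/4.15 = 0.2224
IBU = (13.7/100)·33·0.2224·1000/18.5 = 54.3504
BU:GU = 54.3504/47

1.1564


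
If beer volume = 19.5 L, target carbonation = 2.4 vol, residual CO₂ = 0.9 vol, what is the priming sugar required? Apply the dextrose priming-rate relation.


sugar = (target − residual)·4.0·V
sugar = (2.4 − 0.9)·4.0·19.5

117.0000 g


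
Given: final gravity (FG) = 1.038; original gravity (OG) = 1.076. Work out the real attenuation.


AA = (OG−FG)/(OG−1)·100;  RA = AA·0.8192
AA = (1.076 − 1.038)/(1.076 − 1)·100 = 50.0000
RA = 50.0000·0.8192

40.9600 %


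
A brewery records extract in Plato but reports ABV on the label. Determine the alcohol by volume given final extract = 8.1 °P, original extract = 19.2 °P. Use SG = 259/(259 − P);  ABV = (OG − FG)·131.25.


OG = 259/(259 − 19.2) = 1.0801
FG = 259/(259 − 8.1) = 1.0323
ABV = (1.0801 − 1.0323)·131.25

6.2715 % ABV


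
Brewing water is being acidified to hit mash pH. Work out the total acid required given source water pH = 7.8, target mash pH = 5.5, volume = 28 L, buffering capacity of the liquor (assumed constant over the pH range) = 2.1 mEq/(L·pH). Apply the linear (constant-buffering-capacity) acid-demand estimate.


acid = buffering capacity · (pH_source − pH_target) · V
acid = 2.1 · (7.8 − 5.5) · 28

135.2400 mEq


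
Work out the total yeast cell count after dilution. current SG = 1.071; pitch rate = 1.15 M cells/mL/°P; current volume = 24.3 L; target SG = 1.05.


V_w = V·((SG_c−1)/(SG_t−1)−1);  °P = 259 − 259/SG_t;  cells = rate·(V+V_w)·°P
V_w = 24.3·((1.071−1)/(1.05−1)−1) = 10.2060
V_final = 24.3 + 10.2060 = 34.5060
°P = 259 − 259/1.05 = 12.3333
cells = 1.15·34.5060·12.3333

489.4101 billion cells


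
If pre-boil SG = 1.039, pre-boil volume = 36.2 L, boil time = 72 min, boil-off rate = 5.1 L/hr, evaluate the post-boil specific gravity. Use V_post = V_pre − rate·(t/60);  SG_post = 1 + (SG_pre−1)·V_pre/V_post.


V_post = 36.2 − 5.1·(72/60) = 30.0800
SG_post = 1 + (1.039 − 1)·36.2/30.0800

1.0469


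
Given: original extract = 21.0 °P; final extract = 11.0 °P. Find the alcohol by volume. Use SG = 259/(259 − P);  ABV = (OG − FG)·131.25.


OG = 259/(259 − 21.0) = 1.0882
FG = 259/(259 − 11.0) = 1.0444
ABV = (1.0882 − 1.0444)·131.25

5.7593 % ABV


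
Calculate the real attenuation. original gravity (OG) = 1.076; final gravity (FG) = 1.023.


AA = (OG−FG)/(OG−1)·100;  RA = AA·0.8192
AA = (1.076 − 1.023)/(1.076 − 1)·100 = 69.7368
RA = 69.7368·0.8192

57.1284 %


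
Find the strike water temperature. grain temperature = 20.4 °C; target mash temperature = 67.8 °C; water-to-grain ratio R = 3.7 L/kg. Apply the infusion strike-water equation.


T_strike = (0.41/R)·(T_mash − T_grain) + T_mash
T_strike = (0.41/3.7)·(67.8 − 20.4) + 67.8

73.0524 °C


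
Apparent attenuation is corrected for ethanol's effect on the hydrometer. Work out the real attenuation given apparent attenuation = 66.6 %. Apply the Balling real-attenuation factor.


RA = AA · 0.8192
RA = 66.6 · 0.8192

54.5587 %


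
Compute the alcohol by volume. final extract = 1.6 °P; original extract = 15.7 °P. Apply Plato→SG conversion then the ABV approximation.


SG = 259/(259 − P);  ABV = (OG − FG)·131.25
OG = 259/(259 − 15.7) = 1.0645
FG = 259/(259 − 1.6) = 1.0062
ABV = (1.0645 − 1.0062)·131.25

7.6536 % ABV


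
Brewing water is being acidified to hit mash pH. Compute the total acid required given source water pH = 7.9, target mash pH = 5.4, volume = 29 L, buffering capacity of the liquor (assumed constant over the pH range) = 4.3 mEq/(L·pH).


acid = buffering capacity · (pH_source − pH_target) · V
acid = 4.3 · (7.9 − 5.4) · 29

311.7500 mEq


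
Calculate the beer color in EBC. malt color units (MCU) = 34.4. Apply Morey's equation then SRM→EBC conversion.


SRM = 1.4922·MCU^0.6859;  EBC = SRM·1.97
SRM = 1.4922·34.4^0.6859 = 16.8948
EBC = 16.8948·1.97

33.2827 EBC


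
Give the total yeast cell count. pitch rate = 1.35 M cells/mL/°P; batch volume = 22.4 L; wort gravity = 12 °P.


cells (billions) = rate · V_L · °P
cells = 1.35 · 22.4 · 12

362.8800 billion cells


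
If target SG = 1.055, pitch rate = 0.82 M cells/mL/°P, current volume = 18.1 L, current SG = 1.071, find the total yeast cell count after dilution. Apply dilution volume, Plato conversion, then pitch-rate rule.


V_w = V·((SG_c−1)/(SG_t−1)−1);  °P = 259 − 259/SG_t;  cells = rate·(V+V_w)·°P
V_w = 18.1·((1.071−1)/(1.055−1)−1) = 5.2655
V_final = 18.1 + 5.2655 = 23.3655
°P = 259 − 259/1.055 = 13.5024
cells = 0.82·23.3655·13.5024

258.7010 billion cells


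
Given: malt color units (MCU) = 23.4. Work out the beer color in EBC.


SRM = 1.4922·MCU^0.6859;  EBC = SRM·1.97
SRM = 1.4922·23.4^0.6859 = 12.9710
EBC = 12.9710·1.97

25.5528 EBC


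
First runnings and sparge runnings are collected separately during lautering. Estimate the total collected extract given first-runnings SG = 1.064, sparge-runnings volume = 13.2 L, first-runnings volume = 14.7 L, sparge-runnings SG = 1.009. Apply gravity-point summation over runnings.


total = Σ (SG_i − 1)·1000·V_i
first = (1.064 − 1)·1000·14.7 = 940.8000
sparge = (1.009 − 1)·1000·13.2 = 118.8000
total = 940.8000 + 118.8000

1059.6000 gravity·L


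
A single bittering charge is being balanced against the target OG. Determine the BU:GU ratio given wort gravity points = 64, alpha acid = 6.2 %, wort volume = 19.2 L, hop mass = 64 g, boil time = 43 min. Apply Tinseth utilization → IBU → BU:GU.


U = 1.65·0.000125^(GP/1000)·(1−e^(−0.04t))/4.15;  IBU = (α/100)·m·U·1000/V;  BU:GU = IBU/GP
U = 1.65·0.000125^(64/1000)·(1−e^(−0.04·43))/4.15 = 0.1836
IBU = (6.2/100)·64·0.1836·1000/19.2 = 37.9504
BU:GU = 37.9504/64

0.5930


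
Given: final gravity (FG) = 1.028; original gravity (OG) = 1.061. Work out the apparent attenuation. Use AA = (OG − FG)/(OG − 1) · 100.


AA = (1.061 − 1.028)/(1.061 − 1) · 100

54.0984 %


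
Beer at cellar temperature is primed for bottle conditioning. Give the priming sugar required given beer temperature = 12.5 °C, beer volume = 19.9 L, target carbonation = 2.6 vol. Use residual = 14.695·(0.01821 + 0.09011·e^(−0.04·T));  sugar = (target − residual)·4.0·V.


residual = 14.695·(0.01821 + 0.09011·e^(−0.04·12.5)) = 1.0707
sugar = (2.6 − 1.0707)·4.0·19.9

121.7288 g


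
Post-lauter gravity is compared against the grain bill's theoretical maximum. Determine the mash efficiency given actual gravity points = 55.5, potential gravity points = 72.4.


efficiency = actual / potential × 100
efficiency = 55.5 / 72.4 × 100

76.6575 %


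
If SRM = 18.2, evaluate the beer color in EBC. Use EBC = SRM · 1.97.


EBC = 18.2 · 1.97

35.8540 EBC


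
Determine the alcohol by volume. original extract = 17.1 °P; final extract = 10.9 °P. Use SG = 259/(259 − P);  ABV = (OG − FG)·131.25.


OG = 259/(259 − 17.1) = 1.0707
FG = 259/(259 − 10.9) = 1.0439
ABV = (1.0707 − 1.0439)·131.25

3.5118 % ABV


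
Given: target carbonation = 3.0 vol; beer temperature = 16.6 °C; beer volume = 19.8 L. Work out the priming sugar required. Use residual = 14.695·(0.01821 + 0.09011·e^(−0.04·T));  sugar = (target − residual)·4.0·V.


residual = 14.695·(0.01821 + 0.09011·e^(−0.04·16.6)) = 0.9493
sugar = (3.0 − 0.9493)·4.0·19.8

162.4185 g


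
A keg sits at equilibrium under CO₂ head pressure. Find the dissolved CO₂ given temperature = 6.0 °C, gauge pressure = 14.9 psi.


vols = (P + 14.695)·(0.01821 + 0.09011·e^(−0.04·T))
vols = (14.9 + 14.695)·(0.01821 + 0.09011·e^(−0.04·6.0))

2.6367 volumes


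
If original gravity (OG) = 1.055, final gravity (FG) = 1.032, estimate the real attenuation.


AA = (OG−FG)/(OG−1)·100;  RA = AA·0.8192
AA = (1.055 − 1.032)/(1.055 − 1)·100 = 41.8182
RA = 41.8182·0.8192

34.2575 %


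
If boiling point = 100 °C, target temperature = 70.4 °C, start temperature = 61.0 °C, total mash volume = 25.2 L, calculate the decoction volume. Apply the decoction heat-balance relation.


V_dec = V_total·(T_target − T_start)/(T_boil − T_start)
V_dec = 25.2·(70.4 − 61.0)/(100 − 61.0)

6.0738 L


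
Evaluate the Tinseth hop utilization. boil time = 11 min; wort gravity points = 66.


U = 1.65·0.000125^(GP/1000) · (1 − e^(−0.04·t))/4.15
bigness = 1.65·0.000125^(66/1000) = 0.9118
boil_factor = (1 − e^(−0.04·11))/4.15 = 0.0858
U = 0.9118 · 0.0858

0.0782


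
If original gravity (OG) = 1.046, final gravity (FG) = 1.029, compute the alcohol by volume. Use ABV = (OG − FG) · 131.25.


ABV = (1.046 − 1.029) · 131.25

2.2313 % ABV


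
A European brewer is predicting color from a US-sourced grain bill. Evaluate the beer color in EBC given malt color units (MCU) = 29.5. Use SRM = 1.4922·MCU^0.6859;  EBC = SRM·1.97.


SRM = 1.4922·29.5^0.6859 = 15.2047
EBC = 15.2047·1.97

29.9533 EBC


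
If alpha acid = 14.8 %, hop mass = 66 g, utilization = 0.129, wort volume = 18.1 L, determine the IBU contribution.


IBU = (α/100)·mass·U·1000 / V
IBU = (14.8/100)·66·0.129·1000 / 18.1

69.6172 IBU


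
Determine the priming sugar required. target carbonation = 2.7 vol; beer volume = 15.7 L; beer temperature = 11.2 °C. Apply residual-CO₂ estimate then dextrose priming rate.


residual = 14.695·(0.01821 + 0.09011·e^(−0.04·T));  sugar = (target − residual)·4.0·V
residual = 14.695·(0.01821 + 0.09011·e^(−0.04·11.2)) = 1.1136
sugar = (2.7 − 1.1136)·4.0·15.7

99.6252 g


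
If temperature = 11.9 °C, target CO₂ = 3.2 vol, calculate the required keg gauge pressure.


psi = vols/(0.01821 + 0.09011·e^(−0.04·T)) − 14.695
psi = 3.2/(0.01821 + 0.09011·e^(−0.04·11.9)) − 14.695

28.4363 psi


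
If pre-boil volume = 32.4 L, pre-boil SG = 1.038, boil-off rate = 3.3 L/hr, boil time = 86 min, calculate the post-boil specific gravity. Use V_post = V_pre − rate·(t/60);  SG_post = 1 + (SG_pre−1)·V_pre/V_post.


V_post = 32.4 − 3.3·(86/60) = 27.6700
SG_post = 1 + (1.038 − 1)·32.4/27.6700

1.0445


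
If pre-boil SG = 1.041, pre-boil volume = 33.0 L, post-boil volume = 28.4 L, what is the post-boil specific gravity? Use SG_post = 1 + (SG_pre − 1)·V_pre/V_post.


pts_pre = (1.041 − 1)·1000 = 41.0000
pts_post = 41.0000·33.0/28.4 = 47.6408
SG_post = 1 + 47.6408/1000

1.0476


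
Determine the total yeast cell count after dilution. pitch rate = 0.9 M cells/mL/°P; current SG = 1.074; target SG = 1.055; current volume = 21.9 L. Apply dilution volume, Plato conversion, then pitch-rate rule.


V_w = V·((SG_c−1)/(SG_t−1)−1);  °P = 259 − 259/SG_t;  cells = rate·(V+V_w)·°P
V_w = 21.9·((1.074−1)/(1.055−1)−1) = 7.5655
V_final = 21.9 + 7.5655 = 29.4655
°P = 259 − 259/1.055 = 13.5024
cells = 0.9·29.4655·13.5024

358.0681 billion cells


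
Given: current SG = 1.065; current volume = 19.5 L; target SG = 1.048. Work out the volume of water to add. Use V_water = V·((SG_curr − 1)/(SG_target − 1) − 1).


V_water = 19.5·((1.065 − 1)/(1.048 − 1) − 1)

6.9062 L


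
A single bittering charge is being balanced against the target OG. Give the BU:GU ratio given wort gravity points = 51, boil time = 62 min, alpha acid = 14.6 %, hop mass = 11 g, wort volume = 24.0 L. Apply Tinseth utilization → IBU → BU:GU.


U = 1.65·0.000125^(GP/1000)·(1−e^(−0.04t))/4.15;  IBU = (α/100)·m·U·1000/V;  BU:GU = IBU/GP
U = 1.65·0.000125^(51/1000)·(1−e^(−0.04·62))/4.15 = 0.2304
IBU = (14.6/100)·11·0.2304·1000/24.0 = 15.4145
BU:GU = 15.4145/51

0.3022


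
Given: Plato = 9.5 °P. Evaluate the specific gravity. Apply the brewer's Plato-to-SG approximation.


SG = 259/(259 − P)
SG = 259/(259 − 9.5)

1.0381


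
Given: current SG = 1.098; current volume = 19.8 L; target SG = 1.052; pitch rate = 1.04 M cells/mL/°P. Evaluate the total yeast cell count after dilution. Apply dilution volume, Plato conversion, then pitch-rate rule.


V_w = V·((SG_c−1)/(SG_t−1)−1);  °P = 259 − 259/SG_t;  cells = rate·(V+V_w)·°P
V_w = 19.8·((1.098−1)/(1.052−1)−1) = 17.5154
V_final = 19.8 + 17.5154 = 37.3154
°P = 259 − 259/1.052 = 12.8023
cells = 1.04·37.3154·12.8023

496.8309 billion cells


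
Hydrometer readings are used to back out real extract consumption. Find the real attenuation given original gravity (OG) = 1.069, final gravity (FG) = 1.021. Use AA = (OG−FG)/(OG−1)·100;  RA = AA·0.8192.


AA = (1.069 − 1.021)/(1.069 − 1)·100 = 69.5652
RA = 69.5652·0.8192

56.9878 %


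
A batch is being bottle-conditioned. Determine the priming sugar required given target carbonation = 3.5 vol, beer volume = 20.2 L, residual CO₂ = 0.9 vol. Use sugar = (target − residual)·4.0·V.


sugar = (3.5 − 0.9)·4.0·20.2

210.0800 g


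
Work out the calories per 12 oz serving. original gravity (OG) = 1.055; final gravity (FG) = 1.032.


ABW = (OG−FG)·131.25·0.79/FG;  °P = 259 − 259/SG (for OG→OE and FG→AE);  RE = 0.1808·OE + 0.8192·AE;  Cal = (6.9·ABW + 4·(RE−0.1))·FG·3.55
ABW = (1.055 − 1.032)·131.25·0.79/1.032 = 2.3109
OE = 259 − 259/1.055 = 13.5024 °P
AE = 259 − 259/1.032 = 8.0310 °P
RE = 0.1808·13.5024 + 0.8192·8.0310 = 9.0202 °P
Cal = (6.9·2.3109 + 4·(9.0202−0.1))·1.032·3.55

189.1366 kcal


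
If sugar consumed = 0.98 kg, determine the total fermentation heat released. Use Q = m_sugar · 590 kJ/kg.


Q = 0.98 · 590

578.2000 kJ


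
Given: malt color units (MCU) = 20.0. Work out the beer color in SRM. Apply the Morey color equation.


SRM = 1.4922 · MCU^0.6859
SRM = 1.4922 · 20.0^0.6859

11.6467 SRM


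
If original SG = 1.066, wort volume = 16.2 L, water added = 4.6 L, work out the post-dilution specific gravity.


SG_new = 1 + (SG_old − 1)·V_old/(V_old + V_water)
pts = (1.066 − 1)·1000·16.2/(16.2 + 4.6) = 51.4038
SG_new = 1 + 51.4038/1000

1.0514


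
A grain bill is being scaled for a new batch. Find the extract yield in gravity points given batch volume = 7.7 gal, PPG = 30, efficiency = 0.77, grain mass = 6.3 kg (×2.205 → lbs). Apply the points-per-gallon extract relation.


points = lbs × PPG × eff / vol
lbs = 6.3 × 2.205 = 13.8915
points = 13.8915 × 30 × 0.77 / 7.7

41.6745 points


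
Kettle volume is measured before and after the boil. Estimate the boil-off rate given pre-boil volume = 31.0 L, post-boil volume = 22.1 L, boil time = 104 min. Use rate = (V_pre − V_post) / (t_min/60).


rate = (31.0 − 22.1) / (104/60)

5.1346 L/hr


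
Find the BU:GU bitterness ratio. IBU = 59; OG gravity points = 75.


BU:GU = IBU / OG_points
BU:GU = 59 / 75

0.7867


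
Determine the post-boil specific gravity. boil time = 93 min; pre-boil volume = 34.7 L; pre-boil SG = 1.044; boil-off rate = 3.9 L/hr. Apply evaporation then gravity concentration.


V_post = V_pre − rate·(t/60);  SG_post = 1 + (SG_pre−1)·V_pre/V_post
V_post = 34.7 − 3.9·(93/60) = 28.6550
SG_post = 1 + (1.044 − 1)·34.7/28.6550

1.0533


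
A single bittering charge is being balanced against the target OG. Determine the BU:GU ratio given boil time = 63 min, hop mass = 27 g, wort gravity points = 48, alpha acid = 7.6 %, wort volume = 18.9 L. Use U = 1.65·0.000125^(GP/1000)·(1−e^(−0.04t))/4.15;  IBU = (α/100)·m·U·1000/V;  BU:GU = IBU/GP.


U = 1.65·0.000125^(48/1000)·(1−e^(−0.04·63))/4.15 = 0.2375
IBU = (7.6/100)·27·0.2375·1000/18.9 = 25.7854
BU:GU = 25.7854/48

0.5372


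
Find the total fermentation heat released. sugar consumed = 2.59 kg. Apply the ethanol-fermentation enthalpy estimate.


Q = m_sugar · 590 kJ/kg
Q = 2.59 · 590

1528.1000 kJ


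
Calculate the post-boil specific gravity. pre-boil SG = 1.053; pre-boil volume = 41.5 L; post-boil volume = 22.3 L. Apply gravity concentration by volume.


SG_post = 1 + (SG_pre − 1)·V_pre/V_post
pts_pre = (1.053 − 1)·1000 = 53.0000
pts_post = 53.0000·41.5/22.3 = 98.6323
SG_post = 1 + 98.6323/1000

1.0986


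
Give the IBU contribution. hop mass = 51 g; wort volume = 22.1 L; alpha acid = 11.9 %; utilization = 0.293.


IBU = (α/100)·mass·U·1000 / V
IBU = (11.9/100)·51·0.293·1000 / 22.1

80.4623 IBU


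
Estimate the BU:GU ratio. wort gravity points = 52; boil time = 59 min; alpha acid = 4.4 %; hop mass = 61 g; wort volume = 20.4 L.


U = 1.65·0.000125^(GP/1000)·(1−e^(−0.04t))/4.15;  IBU = (α/100)·m·U·1000/V;  BU:GU = IBU/GP
U = 1.65·0.000125^(52/1000)·(1−e^(−0.04·59))/4.15 = 0.2256
IBU = (4.4/100)·61·0.2256·1000/20.4 = 29.6862
BU:GU = 29.6862/52

0.5709


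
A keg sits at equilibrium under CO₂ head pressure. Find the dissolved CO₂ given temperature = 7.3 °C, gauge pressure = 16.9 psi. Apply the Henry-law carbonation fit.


vols = (P + 14.695)·(0.01821 + 0.09011·e^(−0.04·T))
vols = (16.9 + 14.695)·(0.01821 + 0.09011·e^(−0.04·7.3))

2.7014 volumes


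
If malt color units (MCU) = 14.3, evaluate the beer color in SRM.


SRM = 1.4922 · MCU^0.6859
SRM = 1.4922 · 14.3^0.6859

9.2528 SRM


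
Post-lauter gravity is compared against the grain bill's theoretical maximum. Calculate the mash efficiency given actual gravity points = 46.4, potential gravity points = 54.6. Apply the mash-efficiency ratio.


efficiency = actual / potential × 100
efficiency = 46.4 / 54.6 × 100

84.9817 %


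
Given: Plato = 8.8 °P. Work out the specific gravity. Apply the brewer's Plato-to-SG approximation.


SG = 259/(259 − P)
SG = 259/(259 − 8.8)

1.0352


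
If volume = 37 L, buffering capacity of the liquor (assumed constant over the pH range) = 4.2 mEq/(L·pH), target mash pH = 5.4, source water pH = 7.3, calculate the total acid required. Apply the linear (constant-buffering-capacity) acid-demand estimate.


acid = buffering capacity · (pH_source − pH_target) · V
acid = 4.2 · (7.3 − 5.4) · 37

295.2600 mEq


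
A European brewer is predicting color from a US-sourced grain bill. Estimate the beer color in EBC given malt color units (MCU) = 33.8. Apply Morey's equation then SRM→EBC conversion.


SRM = 1.4922·MCU^0.6859;  EBC = SRM·1.97
SRM = 1.4922·33.8^0.6859 = 16.6921
EBC = 16.6921·1.97

32.8834 EBC


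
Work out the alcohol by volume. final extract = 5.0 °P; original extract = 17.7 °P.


SG = 259/(259 − P);  ABV = (OG − FG)·131.25
OG = 259/(259 − 17.7) = 1.0734
FG = 259/(259 − 5.0) = 1.0197
ABV = (1.0734 − 1.0197)·131.25

7.0439 % ABV


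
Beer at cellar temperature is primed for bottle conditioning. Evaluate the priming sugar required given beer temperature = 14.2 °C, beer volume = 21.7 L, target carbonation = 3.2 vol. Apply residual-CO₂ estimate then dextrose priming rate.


residual = 14.695·(0.01821 + 0.09011·e^(−0.04·T));  sugar = (target − residual)·4.0·V
residual = 14.695·(0.01821 + 0.09011·e^(−0.04·14.2)) = 1.0179
sugar = (3.2 − 1.0179)·4.0·21.7

189.4024 g


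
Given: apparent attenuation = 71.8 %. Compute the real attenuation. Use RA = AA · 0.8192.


RA = 71.8 · 0.8192

58.8186 %
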